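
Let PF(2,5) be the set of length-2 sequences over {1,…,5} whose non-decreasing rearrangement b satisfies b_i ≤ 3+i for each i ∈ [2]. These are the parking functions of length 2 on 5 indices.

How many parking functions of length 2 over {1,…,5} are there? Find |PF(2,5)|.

24

|PF(2,5)| = 4·6^1 = 4×6 = 24
Example (1,5) → sorted (1,5): b_i ≤ 3+i ∀i, a PF.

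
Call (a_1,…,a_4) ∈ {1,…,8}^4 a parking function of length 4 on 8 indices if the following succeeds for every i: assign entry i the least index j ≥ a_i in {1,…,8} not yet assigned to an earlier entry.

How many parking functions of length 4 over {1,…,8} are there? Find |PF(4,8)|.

3645

|PF(4,8)| = 5·9^3 = 5×729 = 3645 [KW]
One tuple (1,8,6,1) → sorted (1,1,6,8): b_i ≤ 4+i ∀i, a PF.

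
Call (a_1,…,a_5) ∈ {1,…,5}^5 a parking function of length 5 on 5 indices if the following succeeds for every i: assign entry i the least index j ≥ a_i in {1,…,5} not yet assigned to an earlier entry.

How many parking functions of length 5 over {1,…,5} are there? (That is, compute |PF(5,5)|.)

Count = (5+1−5)·(5+1)^{5−1} = 1 · 1296 = 1296 (Konheim–Weiss)
Check (1,2,3,3,3) → sorted (1,2,3,3,3): b_i ≤ i ∀i, a PF.

1296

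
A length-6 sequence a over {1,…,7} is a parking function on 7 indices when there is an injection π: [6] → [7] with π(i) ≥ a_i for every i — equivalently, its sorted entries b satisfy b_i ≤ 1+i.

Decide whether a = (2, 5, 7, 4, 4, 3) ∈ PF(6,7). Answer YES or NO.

Rearranged: b = (2, 3, 4, 4, 5, 7).
  b_1=2 ≤ 2
  b_2=3 ≤ 3
  b_3=4 ≤ 4
  b_4=4 ≤ 5
  b_5=5 ≤ 6
  b_6=7 ≤ 7
All bounds hold ⇒ YES

YES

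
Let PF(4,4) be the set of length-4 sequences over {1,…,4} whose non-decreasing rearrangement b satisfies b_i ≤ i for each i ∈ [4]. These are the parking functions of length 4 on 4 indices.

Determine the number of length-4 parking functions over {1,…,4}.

125

Count = (5−4)·5^(4−1) = 1 · 125 = 125 [KW]
One tuple (1,2,3,1) → sorted (1,1,2,3): b_i ≤ i ∀i, a PF.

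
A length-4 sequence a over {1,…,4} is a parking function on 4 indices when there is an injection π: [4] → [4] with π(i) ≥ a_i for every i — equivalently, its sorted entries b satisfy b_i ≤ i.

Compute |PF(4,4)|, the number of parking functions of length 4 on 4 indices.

Count = (5−4)·5^(4−1) = 1·125 = 125 (Pollak)
Example (4,2,1,2) → sorted (1,2,2,4): b_i ≤ i ∀i, a PF.

125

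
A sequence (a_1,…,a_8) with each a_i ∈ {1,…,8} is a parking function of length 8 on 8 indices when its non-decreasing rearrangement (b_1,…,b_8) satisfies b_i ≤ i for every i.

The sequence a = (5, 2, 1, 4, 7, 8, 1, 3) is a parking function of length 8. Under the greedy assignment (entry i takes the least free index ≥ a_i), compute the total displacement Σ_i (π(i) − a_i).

Σπ(i) = 1+…+8 = 36; Σa = 5+2+1+4+7+8+1+3 = 31; disp = 36−31 = 5.

5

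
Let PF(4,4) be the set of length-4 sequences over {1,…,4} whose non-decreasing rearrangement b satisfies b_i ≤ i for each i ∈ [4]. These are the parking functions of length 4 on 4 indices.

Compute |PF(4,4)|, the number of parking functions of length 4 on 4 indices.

|PF| = (4+1−4)·(4+1)^{4−1} = 1·125 = 125
One tuple (3,1,4,1) → sorted (1,1,3,4): b_i ≤ i ∀i, a PF.

125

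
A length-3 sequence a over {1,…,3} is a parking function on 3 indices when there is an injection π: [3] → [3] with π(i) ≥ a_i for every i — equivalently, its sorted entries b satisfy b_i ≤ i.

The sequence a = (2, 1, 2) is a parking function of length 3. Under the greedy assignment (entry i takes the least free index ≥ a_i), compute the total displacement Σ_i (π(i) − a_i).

1

Σπ(i) = 1+…+3 = 6; Σa = 2+1+2 = 5; disp = 6−5 = 1.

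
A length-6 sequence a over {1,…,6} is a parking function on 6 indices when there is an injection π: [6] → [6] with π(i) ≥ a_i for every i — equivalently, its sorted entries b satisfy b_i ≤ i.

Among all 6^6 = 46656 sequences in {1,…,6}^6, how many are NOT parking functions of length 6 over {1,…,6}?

29849

|PF| = (6+1−6)·(6+1)^{6−1} = 1×16807 = 16807
Example (3,6,4,6,4,2) → sorted (2,3,4,4,6,6): b_1=2>1, not a PF.
Total 46656; non-PF = 46656−16807 = 29849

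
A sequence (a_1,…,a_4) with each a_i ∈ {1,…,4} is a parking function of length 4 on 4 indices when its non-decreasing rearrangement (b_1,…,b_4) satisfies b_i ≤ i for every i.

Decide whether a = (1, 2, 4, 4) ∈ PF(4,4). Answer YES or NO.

Rearranged: b = (1, 2, 4, 4).
  b_1=1 ≤ 1
  b_2=2 ≤ 2
  b_3=4 > 3
  fails at i=3 ⇒ NO

NO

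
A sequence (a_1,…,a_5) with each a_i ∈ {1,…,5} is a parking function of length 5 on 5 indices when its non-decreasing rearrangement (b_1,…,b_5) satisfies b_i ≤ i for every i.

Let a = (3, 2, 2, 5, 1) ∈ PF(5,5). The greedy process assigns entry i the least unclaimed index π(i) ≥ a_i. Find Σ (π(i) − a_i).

2

Σπ(i) = 1+…+5 = 15; Σa = 3+2+2+5+1 = 13; disp = 15−13 = 2.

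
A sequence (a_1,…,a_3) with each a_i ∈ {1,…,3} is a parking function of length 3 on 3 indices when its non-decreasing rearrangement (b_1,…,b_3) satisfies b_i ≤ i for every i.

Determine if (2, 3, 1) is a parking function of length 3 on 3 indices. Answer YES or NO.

YES

Order a: b = (1, 2, 3).
  b_1=1 ≤ 1
  b_2=2 ≤ 2
  b_3=3 ≤ 3
All bounds hold ⇒ YES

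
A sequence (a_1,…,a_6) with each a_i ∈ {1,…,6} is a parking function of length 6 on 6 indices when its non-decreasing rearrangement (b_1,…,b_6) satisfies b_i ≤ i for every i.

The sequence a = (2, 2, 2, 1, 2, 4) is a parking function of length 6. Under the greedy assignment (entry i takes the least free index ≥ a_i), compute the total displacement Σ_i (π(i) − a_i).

Σπ = 21 ({1..6} each once); Σa = 2+2+2+1+2+4 = 13; disp = 21−13 = 8.

8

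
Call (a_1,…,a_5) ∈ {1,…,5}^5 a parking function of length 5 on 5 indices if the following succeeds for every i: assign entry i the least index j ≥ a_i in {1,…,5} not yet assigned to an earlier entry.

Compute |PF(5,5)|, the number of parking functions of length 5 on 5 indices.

1296

#PF = (6−5)·6^(5−1) = 1 · 1296 = 1296 (Pollak)
Example (3,1,3,1,3) → sorted (1,1,3,3,3): b_i ≤ i ∀i, a PF.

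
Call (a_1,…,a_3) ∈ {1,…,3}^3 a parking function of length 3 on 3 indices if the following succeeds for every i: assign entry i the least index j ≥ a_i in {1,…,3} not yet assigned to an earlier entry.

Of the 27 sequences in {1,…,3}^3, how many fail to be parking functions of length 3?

11

#PF = (4−3)·4^(3−1) = 1×16 = 16 (Konheim–Weiss)
Check (3,3,1) → sorted (1,3,3): b_2=3>2, not a PF.
3^3 − 16 = 27 − 16 = 11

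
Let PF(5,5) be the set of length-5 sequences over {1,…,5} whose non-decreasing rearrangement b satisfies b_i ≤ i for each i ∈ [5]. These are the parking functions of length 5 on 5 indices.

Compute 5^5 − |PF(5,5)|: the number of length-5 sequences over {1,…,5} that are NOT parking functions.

1829

Count = (5−5+1)·(5+1)^(5−1) = 1·1296 = 1296 (Pollak)
Check (4,4,5,3,5) → sorted (3,4,4,5,5): b_1=3>1, not a PF.
5^5 − 1296 = 3125 − 1296 = 1829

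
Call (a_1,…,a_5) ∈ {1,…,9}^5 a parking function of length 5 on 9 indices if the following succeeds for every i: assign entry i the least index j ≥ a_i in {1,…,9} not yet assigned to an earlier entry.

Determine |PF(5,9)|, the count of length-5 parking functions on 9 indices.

50000

Count = 5·10^4 = 5·10000 = 50000 (Pollak)
Check (6,3,8,7,2) → sorted (2,3,6,7,8): b_i ≤ 4+i ∀i, a PF.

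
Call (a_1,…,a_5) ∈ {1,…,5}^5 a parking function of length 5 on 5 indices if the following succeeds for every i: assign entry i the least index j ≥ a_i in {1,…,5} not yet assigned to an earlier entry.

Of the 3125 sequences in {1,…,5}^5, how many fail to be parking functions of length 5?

1829

|PF| = (6−5)·6^(5−1) = 1×1296 = 1296
One tuple (3,2,3,4,5) → sorted (2,3,3,4,5): b_1=2>1, not a PF.
So 3125 − 1296 = 1829 fail.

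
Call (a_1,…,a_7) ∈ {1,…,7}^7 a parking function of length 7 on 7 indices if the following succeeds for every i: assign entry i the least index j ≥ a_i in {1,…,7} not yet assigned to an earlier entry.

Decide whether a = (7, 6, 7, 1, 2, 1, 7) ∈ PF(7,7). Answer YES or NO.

Order a: b = (1, 1, 2, 6, 7, 7, 7).
  b_1=1 ≤ 1
  b_2=1 ≤ 2
  b_3=2 ≤ 3
  b_4=6 > 4
  fails at i=4 ⇒ NO

NO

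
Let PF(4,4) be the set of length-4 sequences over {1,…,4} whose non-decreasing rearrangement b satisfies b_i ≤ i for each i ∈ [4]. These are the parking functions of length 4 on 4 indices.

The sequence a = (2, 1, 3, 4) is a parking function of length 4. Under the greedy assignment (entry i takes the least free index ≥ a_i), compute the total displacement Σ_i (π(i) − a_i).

Σπ(i) = 1+…+4 = 10; Σa = 2+1+3+4 = 10; disp = 10−10 = 0.

0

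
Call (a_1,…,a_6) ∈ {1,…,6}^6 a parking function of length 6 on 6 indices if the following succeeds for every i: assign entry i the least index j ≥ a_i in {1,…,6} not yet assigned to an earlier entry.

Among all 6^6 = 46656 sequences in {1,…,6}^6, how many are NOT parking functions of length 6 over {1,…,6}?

29849

#PF = (7−6)·7^(6−1) = 1 · 16807 = 16807 (Pollak)
One tuple (6,5,6,5,3,4) → sorted (3,4,5,5,6,6): b_1=3>1, not a PF.
6^6 − 16807 = 46656 − 16807 = 29849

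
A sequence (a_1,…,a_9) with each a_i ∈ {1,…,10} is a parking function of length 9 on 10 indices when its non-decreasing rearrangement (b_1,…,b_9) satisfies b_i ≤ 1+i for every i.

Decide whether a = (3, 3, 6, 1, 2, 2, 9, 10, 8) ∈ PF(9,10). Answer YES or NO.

YES

Order a: b = (1, 2, 2, 3, 3, 6, 8, 9, 10).
  b_1=1 ≤ 2
  b_2=2 ≤ 3
  b_3=2 ≤ 4
  b_4=3 ≤ 5
  b_5=3 ≤ 6
  b_6=6 ≤ 7
  b_7=8 ≤ 8
  b_8=9 ≤ 9
  b_9=10 ≤ 10
All bounds hold ⇒ YES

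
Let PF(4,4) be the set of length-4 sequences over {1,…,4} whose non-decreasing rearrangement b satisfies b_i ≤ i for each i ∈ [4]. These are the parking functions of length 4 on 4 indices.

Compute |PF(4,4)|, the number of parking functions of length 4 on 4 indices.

125

|PF| = 1·5^3 = 1·125 = 125
E.g. (2,3,2,1) → sorted (1,2,2,3): b_i ≤ i ∀i, a PF.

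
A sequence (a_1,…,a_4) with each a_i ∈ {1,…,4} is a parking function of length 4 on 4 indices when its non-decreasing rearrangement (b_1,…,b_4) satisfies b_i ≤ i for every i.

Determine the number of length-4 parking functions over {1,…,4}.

|PF(4,4)| = (4+1−4)·(4+1)^{4−1} = 1×125 = 125 (Pollak)
E.g. (1,3,4,2) → sorted (1,2,3,4): b_i ≤ i ∀i, a PF.

125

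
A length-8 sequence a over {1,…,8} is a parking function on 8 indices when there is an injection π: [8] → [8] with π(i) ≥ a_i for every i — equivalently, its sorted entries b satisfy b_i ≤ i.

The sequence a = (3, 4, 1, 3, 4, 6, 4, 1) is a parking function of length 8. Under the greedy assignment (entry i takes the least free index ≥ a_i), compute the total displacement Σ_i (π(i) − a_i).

Σπ = 8·9/2 = 36 (π permutes [8]); Σa = 3+4+1+3+4+6+4+1 = 26; disp = 36−26 = 10.

10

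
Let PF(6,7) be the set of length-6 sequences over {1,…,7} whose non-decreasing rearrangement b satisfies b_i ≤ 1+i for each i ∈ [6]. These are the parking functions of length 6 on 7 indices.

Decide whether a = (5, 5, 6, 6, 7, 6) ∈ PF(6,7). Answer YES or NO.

Sorted: b = (5, 5, 6, 6, 6, 7).
  b_1=5 > 2
  fails at i=1 ⇒ NO

NO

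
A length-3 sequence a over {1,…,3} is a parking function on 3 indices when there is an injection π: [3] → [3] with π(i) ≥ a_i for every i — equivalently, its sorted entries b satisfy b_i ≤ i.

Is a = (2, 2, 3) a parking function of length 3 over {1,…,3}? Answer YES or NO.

Rearranged: b = (2, 2, 3).
  b_1=2 > 1
  fails at i=1 ⇒ NO

NO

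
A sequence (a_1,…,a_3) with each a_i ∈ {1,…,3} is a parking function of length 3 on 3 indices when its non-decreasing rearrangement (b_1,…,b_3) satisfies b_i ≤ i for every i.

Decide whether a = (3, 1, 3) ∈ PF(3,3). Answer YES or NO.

NO

Sorted: b = (1, 3, 3).
  b_1=1 ≤ 1
  b_2=3 > 2
  fails at i=2 ⇒ NO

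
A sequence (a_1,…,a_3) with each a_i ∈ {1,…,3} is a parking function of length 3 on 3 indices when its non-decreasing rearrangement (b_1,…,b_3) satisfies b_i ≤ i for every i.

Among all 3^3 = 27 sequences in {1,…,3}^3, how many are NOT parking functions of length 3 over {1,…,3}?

11

#PF = (3−3+1)·(3+1)^(3−1) = 1×16 = 16 (Pollak)
One tuple (2,2,2) → sorted (2,2,2): b_1=2>1, not a PF.
So 27 − 16 = 11 fail.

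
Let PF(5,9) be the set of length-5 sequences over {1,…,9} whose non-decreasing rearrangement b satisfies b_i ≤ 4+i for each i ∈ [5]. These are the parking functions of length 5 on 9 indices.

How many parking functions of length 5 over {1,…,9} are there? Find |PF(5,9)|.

50000

|PF(5,9)| = (9+1−5)·(9+1)^{5−1} = 5·10000 = 50000 (Konheim–Weiss)
Check (9,2,8,7,2) → sorted (2,2,7,8,9): b_i ≤ 4+i ∀i, a PF.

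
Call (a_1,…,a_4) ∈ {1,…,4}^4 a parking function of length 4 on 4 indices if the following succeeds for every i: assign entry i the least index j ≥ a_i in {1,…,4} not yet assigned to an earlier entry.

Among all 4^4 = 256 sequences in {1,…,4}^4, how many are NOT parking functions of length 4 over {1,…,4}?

131

#PF = (4+1−4)·(4+1)^{4−1} = 1×125 = 125
E.g. (4,3,4,3) → sorted (3,3,4,4): b_1=3>1, not a PF.
Total 256; non-PF = 256−125 = 131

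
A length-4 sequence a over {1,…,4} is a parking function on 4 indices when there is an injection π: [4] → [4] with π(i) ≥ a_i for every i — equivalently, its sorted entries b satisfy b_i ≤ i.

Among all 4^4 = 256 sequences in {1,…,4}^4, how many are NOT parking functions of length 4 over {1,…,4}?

131

|PF| = (4−4+1)·(4+1)^(4−1) = 1 · 125 = 125
One tuple (4,1,4,3) → sorted (1,3,4,4): b_2=3>2, not a PF.
4^4 − 125 = 256 − 125 = 131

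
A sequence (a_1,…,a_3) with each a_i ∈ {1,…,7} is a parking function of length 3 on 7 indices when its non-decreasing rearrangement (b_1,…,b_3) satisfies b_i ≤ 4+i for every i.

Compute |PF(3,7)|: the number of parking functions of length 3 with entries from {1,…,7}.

320

#PF = (8−3)·8^(3−1) = 5 · 64 = 320 (Pollak)
E.g. (4,7,5) → sorted (4,5,7): b_i ≤ 4+i ∀i, a PF.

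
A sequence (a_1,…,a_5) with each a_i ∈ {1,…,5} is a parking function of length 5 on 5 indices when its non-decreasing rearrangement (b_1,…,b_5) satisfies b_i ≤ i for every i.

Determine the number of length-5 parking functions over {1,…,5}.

#PF = 1·6^4 = 1 · 1296 = 1296 (Pollak)
Check (5,1,1,2,2) → sorted (1,1,2,2,5): b_i ≤ i ∀i, a PF.

1296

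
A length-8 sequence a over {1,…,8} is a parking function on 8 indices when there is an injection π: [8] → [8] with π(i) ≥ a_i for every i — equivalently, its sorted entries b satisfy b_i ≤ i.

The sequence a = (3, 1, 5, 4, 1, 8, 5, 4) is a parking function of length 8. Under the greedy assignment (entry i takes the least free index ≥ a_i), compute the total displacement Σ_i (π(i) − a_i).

5

Σπ = 8·9/2 = 36 (π permutes [8]); Σa = 3+1+5+4+1+8+5+4 = 31; disp = 36−31 = 5.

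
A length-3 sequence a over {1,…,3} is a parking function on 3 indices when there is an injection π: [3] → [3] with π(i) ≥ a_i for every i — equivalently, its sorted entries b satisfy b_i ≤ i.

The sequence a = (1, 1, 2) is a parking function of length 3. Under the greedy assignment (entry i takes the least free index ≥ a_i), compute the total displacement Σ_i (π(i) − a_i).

2

Σπ(i) = 1+…+3 = 6; Σa = 1+1+2 = 4; disp = 6−4 = 2.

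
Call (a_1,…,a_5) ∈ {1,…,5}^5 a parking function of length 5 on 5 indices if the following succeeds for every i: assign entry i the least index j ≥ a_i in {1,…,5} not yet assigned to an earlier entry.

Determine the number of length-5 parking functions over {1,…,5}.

#PF = (5+1−5)·(5+1)^{5−1} = 1×1296 = 1296
Check (1,2,5,1,1) → sorted (1,1,1,2,5): b_i ≤ i ∀i, a PF.

1296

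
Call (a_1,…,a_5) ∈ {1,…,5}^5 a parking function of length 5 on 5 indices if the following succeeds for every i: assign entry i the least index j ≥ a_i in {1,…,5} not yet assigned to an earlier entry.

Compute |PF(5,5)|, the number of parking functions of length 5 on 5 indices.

|PF(5,5)| = (5−5+1)·(5+1)^(5−1) = 1×1296 = 1296 (Konheim–Weiss)
Check (3,1,5,3,2) → sorted (1,2,3,3,5): b_i ≤ i ∀i, a PF.

1296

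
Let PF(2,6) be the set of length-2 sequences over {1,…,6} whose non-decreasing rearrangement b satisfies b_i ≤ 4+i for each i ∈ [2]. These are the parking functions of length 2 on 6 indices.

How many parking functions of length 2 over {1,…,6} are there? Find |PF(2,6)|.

35

#PF = 5·7^1 = 5×7 = 35 (Konheim–Weiss)
Check (1,2) → sorted (1,2): b_i ≤ 4+i ∀i, a PF.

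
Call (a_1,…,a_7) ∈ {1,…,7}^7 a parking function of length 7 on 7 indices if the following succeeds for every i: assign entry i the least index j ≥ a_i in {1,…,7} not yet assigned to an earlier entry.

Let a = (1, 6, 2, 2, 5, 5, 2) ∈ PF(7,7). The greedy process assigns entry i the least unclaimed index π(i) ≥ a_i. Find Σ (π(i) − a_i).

Σπ(i) = 1+…+7 = 28; Σa = 1+6+2+2+5+5+2 = 23; disp = 28−23 = 5.

5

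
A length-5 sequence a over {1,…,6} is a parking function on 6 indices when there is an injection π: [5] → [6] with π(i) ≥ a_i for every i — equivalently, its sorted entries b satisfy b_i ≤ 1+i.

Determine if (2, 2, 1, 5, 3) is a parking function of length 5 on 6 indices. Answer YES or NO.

Order a: b = (1, 2, 2, 3, 5).
  b_1=1 ≤ 2
  b_2=2 ≤ 3
  b_3=2 ≤ 4
  b_4=3 ≤ 5
  b_5=5 ≤ 6
All bounds hold ⇒ YES

YES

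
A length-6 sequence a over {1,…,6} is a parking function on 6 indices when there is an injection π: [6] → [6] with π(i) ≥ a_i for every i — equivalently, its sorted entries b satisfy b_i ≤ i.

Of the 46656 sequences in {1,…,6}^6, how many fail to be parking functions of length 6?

29849

|PF| = (6−6+1)·(6+1)^(6−1) = 1×16807 = 16807 (Pollak)
One tuple (4,3,5,4,4,4) → sorted (3,4,4,4,4,5): b_1=3>1, not a PF.
Total 46656; non-PF = 46656−16807 = 29849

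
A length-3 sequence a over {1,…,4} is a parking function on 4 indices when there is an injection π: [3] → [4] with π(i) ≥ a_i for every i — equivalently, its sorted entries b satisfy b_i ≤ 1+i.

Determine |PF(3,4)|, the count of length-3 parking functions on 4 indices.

|PF| = 2·5^2 = 2·25 = 50
One tuple (2,3,2) → sorted (2,2,3): b_i ≤ 1+i ∀i, a PF.

50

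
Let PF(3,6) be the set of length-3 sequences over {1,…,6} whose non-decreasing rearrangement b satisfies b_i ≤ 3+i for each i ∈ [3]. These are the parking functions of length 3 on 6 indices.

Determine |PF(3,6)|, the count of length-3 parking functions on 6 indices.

Count = (6+1−3)·(6+1)^{3−1} = 4×49 = 196 (Pollak)
Check (3,4,1) → sorted (1,3,4): b_i ≤ 3+i ∀i, a PF.

196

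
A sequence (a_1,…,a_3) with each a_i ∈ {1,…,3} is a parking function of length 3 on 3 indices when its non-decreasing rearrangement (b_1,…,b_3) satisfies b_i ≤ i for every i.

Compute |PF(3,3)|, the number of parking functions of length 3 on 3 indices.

Count = 1·4^2 = 1×16 = 16 [KW]
Example (1,3,2) → sorted (1,2,3): b_i ≤ i ∀i, a PF.

16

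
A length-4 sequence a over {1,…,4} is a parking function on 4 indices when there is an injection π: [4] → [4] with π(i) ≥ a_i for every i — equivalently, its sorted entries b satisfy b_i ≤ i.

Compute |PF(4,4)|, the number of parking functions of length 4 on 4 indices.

|PF(4,4)| = (5−4)·5^(4−1) = 1×125 = 125 (Pollak)
E.g. (2,3,4,1) → sorted (1,2,3,4): b_i ≤ i ∀i, a PF.

125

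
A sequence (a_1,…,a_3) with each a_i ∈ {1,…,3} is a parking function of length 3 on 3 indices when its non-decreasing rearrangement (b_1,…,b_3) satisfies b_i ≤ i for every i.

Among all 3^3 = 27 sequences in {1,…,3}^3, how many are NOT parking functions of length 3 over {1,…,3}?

#PF = (3−3+1)·(3+1)^(3−1) = 1×16 = 16 (Pollak)
E.g. (3,3,3) → sorted (3,3,3): b_1=3>1, not a PF.
Total 27; non-PF = 27−16 = 11

11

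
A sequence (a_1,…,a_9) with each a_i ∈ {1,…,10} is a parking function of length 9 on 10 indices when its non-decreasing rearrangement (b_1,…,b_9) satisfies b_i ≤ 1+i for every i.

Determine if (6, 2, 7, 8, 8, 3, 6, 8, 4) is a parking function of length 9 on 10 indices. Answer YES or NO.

Rearranged: b = (2, 3, 4, 6, 6, 7, 8, 8, 8).
  b_1=2 ≤ 2
  b_2=3 ≤ 3
  b_3=4 ≤ 4
  b_4=6 > 5
  fails at i=4 ⇒ NO

NO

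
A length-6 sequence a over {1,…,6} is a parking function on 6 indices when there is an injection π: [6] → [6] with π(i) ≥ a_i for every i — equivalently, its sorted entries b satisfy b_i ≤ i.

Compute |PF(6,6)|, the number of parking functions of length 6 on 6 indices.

16807

Count = 1·7^5 = 1 · 16807 = 16807
E.g. (3,6,3,1,1,5) → sorted (1,1,3,3,5,6): b_i ≤ i ∀i, a PF.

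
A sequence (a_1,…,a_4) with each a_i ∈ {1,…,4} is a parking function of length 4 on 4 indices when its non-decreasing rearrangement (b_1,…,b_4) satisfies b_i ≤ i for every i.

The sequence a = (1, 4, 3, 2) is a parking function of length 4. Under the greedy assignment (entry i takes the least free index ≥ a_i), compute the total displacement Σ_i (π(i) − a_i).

Σπ = 4·5/2 = 10 (π permutes [4]); Σa = 1+4+3+2 = 10; disp = 10−10 = 0.

0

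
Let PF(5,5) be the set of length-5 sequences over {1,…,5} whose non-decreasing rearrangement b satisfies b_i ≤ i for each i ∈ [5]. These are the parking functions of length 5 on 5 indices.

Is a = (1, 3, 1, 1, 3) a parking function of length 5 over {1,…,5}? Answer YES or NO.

YES

Sorted: b = (1, 1, 1, 3, 3).
  b_1=1 ≤ 1
  b_2=1 ≤ 2
  b_3=1 ≤ 3
  b_4=3 ≤ 4
  b_5=3 ≤ 5
All bounds hold ⇒ YES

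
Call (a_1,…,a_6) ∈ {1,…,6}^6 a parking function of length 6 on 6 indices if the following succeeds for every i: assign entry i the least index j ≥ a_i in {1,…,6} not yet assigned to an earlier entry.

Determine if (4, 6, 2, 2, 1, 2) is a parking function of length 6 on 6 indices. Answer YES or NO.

Sorted: b = (1, 2, 2, 2, 4, 6).
  b_1=1 ≤ 1
  b_2=2 ≤ 2
  b_3=2 ≤ 3
  b_4=2 ≤ 4
  b_5=4 ≤ 5
  b_6=6 ≤ 6
All bounds hold ⇒ YES

YES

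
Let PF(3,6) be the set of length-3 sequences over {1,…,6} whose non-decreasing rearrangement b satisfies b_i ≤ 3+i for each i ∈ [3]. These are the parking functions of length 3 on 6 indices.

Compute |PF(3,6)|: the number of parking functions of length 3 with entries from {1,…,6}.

#PF = (6+1−3)·(6+1)^{3−1} = 4 · 49 = 196 (Pollak)
One tuple (1,4,3) → sorted (1,3,4): b_i ≤ 3+i ∀i, a PF.

196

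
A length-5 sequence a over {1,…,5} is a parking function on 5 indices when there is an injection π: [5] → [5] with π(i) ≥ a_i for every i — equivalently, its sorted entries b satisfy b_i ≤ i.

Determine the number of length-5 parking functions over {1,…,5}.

|PF| = (6−5)·6^(5−1) = 1×1296 = 1296
One tuple (1,1,4,1,4) → sorted (1,1,1,4,4): b_i ≤ i ∀i, a PF.

1296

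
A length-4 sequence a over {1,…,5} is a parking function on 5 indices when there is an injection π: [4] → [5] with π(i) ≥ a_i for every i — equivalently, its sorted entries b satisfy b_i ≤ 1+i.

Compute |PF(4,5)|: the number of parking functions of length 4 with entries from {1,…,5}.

432

#PF = (5+1−4)·(5+1)^{4−1} = 2 · 216 = 432 (Pollak)
Check (2,4,1,5) → sorted (1,2,4,5): b_i ≤ 1+i ∀i, a PF.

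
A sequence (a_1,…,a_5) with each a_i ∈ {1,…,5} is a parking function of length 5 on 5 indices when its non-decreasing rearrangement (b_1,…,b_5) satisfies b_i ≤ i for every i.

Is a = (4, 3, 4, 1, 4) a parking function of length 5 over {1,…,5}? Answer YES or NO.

NO

Rearranged: b = (1, 3, 4, 4, 4).
  b_1=1 ≤ 1
  b_2=3 > 2
  fails at i=2 ⇒ NO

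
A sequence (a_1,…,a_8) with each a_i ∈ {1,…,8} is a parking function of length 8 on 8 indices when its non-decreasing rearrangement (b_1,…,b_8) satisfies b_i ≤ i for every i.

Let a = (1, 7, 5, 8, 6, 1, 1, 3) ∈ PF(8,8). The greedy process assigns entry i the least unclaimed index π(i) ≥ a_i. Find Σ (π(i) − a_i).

4

Σπ = 8·9/2 = 36 (π permutes [8]); Σa = 1+7+5+8+6+1+1+3 = 32; disp = 36−32 = 4.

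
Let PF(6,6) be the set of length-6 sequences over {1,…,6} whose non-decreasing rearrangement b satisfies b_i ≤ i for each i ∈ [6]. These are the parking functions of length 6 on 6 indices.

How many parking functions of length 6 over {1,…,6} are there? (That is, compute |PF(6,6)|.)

16807

Count = (6+1−6)·(6+1)^{6−1} = 1·16807 = 16807 (Konheim–Weiss)
E.g. (1,1,2,4,3,2) → sorted (1,1,2,2,3,4): b_i ≤ i ∀i, a PF.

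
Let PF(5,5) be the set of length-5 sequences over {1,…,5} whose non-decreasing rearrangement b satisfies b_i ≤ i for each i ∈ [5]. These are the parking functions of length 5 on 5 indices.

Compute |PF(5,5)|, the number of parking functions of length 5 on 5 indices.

1296

|PF| = 1·6^4 = 1×1296 = 1296 [KW]
Check (4,1,3,4,2) → sorted (1,2,3,4,4): b_i ≤ i ∀i, a PF.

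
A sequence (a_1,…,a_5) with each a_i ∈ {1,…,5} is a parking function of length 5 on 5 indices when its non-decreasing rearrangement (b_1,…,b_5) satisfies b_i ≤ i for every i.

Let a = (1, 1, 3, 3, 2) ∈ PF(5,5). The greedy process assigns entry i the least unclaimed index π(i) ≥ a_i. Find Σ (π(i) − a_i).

Σπ(i) = 1+…+5 = 15; Σa = 1+1+3+3+2 = 10; disp = 15−10 = 5.

5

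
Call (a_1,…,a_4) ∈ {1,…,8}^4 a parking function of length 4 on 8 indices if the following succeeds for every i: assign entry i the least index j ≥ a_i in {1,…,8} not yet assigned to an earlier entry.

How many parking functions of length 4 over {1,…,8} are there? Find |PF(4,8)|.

|PF| = 5·9^3 = 5×729 = 3645 (Konheim–Weiss)
Example (1,3,6,1) → sorted (1,1,3,6): b_i ≤ 4+i ∀i, a PF.

3645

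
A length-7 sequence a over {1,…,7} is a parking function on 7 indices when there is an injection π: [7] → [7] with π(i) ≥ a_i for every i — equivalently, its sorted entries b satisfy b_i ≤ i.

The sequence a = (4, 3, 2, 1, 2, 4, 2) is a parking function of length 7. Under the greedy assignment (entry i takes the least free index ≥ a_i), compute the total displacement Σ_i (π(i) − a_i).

Σπ(i) = 1+…+7 = 28; Σa = 4+3+2+1+2+4+2 = 18; disp = 28−18 = 10.

10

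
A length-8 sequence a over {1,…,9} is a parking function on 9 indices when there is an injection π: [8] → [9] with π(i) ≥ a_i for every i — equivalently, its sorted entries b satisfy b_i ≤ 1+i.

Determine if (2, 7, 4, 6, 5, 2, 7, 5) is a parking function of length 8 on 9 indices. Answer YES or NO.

Order a: b = (2, 2, 4, 5, 5, 6, 7, 7).
  b_1=2 ≤ 2
  b_2=2 ≤ 3
  b_3=4 ≤ 4
  b_4=5 ≤ 5
  b_5=5 ≤ 6
  b_6=6 ≤ 7
  b_7=7 ≤ 8
  b_8=7 ≤ 9
All bounds hold ⇒ YES

YES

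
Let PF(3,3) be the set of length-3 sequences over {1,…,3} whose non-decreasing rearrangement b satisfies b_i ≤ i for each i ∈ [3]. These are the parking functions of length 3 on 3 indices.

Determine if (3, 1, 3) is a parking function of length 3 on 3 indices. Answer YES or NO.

NO

Rearranged: b = (1, 3, 3).
  b_1=1 ≤ 1
  b_2=3 > 2
  fails at i=2 ⇒ NO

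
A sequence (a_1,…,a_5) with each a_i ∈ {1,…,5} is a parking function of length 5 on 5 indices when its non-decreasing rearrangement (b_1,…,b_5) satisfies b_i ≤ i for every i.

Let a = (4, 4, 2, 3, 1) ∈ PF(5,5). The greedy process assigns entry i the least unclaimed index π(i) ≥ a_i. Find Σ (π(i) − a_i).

Σπ = 5·6/2 = 15 (π permutes [5]); Σa = 4+4+2+3+1 = 14; disp = 15−14 = 1.

1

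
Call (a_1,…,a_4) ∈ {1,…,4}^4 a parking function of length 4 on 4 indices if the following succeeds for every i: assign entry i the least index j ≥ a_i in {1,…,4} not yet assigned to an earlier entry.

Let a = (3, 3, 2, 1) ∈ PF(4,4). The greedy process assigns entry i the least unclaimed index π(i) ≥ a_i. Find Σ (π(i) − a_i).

1

Σπ = 4·5/2 = 10 (π permutes [4]); Σa = 3+3+2+1 = 9; disp = 10−9 = 1.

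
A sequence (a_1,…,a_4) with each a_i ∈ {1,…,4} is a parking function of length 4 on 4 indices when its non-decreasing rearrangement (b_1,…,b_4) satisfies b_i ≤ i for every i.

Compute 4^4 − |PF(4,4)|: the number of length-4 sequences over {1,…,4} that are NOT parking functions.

#PF = 1·5^3 = 1 · 125 = 125
One tuple (1,1,4,4) → sorted (1,1,4,4): b_3=4>3, not a PF.
Total 256; non-PF = 256−125 = 131

131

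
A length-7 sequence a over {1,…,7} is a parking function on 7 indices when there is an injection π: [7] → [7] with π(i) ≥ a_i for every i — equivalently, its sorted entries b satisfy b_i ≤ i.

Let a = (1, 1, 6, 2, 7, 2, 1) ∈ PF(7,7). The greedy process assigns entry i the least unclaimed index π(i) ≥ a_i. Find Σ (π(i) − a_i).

8

Σπ(i) = 1+…+7 = 28; Σa = 1+1+6+2+7+2+1 = 20; disp = 28−20 = 8.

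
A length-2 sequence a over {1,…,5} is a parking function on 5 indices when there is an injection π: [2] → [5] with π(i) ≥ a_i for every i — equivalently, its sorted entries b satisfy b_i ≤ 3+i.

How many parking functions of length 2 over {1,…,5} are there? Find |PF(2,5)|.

24

Count = (5+1−2)·(5+1)^{2−1} = 4·6 = 24 (Pollak)
Check (1,3) → sorted (1,3): b_i ≤ 3+i ∀i, a PF.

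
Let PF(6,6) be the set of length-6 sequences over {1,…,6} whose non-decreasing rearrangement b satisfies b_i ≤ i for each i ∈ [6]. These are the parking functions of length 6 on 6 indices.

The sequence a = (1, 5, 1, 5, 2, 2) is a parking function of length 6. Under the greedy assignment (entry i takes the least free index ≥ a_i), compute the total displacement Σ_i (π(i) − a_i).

Σπ(i) = 1+…+6 = 21; Σa = 1+5+1+5+2+2 = 16; disp = 21−16 = 5.

5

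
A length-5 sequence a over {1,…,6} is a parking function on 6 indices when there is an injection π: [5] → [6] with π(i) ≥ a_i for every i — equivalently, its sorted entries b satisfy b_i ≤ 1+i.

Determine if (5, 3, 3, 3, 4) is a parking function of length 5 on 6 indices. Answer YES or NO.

NO

Order a: b = (3, 3, 3, 4, 5).
  b_1=3 > 2
  fails at i=1 ⇒ NO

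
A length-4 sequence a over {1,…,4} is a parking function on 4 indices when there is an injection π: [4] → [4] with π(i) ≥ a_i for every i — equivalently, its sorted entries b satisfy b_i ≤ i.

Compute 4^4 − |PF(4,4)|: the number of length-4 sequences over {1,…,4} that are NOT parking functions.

|PF| = (5−4)·5^(4−1) = 1·125 = 125
Example (3,4,4,4) → sorted (3,4,4,4): b_1=3>1, not a PF.
Total 256; non-PF = 256−125 = 131

131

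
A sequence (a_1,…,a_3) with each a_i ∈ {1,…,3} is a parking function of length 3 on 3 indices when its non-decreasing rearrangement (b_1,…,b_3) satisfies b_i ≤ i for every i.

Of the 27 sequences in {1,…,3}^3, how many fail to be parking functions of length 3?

11

#PF = (3−3+1)·(3+1)^(3−1) = 1·16 = 16 (Konheim–Weiss)
One tuple (3,2,2) → sorted (2,2,3): b_1=2>1, not a PF.
3^3 − 16 = 27 − 16 = 11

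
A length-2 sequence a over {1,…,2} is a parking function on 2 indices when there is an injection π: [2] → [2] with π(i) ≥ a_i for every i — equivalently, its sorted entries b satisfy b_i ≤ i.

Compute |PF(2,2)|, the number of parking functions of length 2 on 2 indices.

|PF(2,2)| = (2+1−2)·(2+1)^{2−1} = 1×3 = 3 [KW]
One tuple (2,1) → sorted (1,2): b_i ≤ i ∀i, a PF.

3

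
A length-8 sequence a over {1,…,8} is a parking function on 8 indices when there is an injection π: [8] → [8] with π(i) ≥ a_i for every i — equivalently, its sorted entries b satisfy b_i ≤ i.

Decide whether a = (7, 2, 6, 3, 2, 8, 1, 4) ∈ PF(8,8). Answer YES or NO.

YES

Sorted: b = (1, 2, 2, 3, 4, 6, 7, 8).
  b_1=1 ≤ 1
  b_2=2 ≤ 2
  b_3=2 ≤ 3
  b_4=3 ≤ 4
  b_5=4 ≤ 5
  b_6=6 ≤ 6
  b_7=7 ≤ 7
  b_8=8 ≤ 8
All bounds hold ⇒ YES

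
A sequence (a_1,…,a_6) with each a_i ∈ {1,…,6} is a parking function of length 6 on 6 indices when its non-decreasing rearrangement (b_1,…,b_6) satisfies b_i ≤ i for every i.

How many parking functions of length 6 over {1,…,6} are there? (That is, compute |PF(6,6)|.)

|PF| = 1·7^5 = 1 · 16807 = 16807 (Pollak)
E.g. (4,1,1,1,4,3) → sorted (1,1,1,3,4,4): b_i ≤ i ∀i, a PF.

16807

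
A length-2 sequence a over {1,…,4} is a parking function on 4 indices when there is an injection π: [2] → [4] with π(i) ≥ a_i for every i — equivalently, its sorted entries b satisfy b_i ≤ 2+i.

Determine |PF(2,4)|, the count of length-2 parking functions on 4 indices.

Count = (4+1−2)·(4+1)^{2−1} = 3·5 = 15 (Konheim–Weiss)
E.g. (1,3) → sorted (1,3): b_i ≤ 2+i ∀i, a PF.

15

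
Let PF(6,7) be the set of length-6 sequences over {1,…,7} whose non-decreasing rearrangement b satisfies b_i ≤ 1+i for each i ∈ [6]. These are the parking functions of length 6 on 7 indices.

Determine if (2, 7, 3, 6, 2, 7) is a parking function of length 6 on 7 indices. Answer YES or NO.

NO

Rearranged: b = (2, 2, 3, 6, 7, 7).
  b_1=2 ≤ 2
  b_2=2 ≤ 3
  b_3=3 ≤ 4
  b_4=6 > 5
  fails at i=4 ⇒ NO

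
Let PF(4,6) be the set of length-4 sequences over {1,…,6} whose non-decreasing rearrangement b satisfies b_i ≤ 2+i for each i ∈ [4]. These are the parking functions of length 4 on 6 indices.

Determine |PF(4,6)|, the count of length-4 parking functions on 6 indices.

1029

#PF = (6−4+1)·(6+1)^(4−1) = 3 · 343 = 1029 [KW]
One tuple (4,3,3,3) → sorted (3,3,3,4): b_i ≤ 2+i ∀i, a PF.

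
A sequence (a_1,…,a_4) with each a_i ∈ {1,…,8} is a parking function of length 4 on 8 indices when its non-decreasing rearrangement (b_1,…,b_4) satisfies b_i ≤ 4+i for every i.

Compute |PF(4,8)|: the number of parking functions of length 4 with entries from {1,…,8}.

|PF(4,8)| = 5·9^3 = 5·729 = 3645 [KW]
Check (4,6,4,6) → sorted (4,4,6,6): b_i ≤ 4+i ∀i, a PF.

3645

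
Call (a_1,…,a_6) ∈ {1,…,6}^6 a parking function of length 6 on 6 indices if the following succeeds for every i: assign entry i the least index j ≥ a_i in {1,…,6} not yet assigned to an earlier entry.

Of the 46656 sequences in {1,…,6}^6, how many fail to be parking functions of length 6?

#PF = (6+1−6)·(6+1)^{6−1} = 1×16807 = 16807 (Pollak)
One tuple (5,6,6,6,6,5) → sorted (5,5,6,6,6,6): b_1=5>1, not a PF.
So 46656 − 16807 = 29849 fail.

29849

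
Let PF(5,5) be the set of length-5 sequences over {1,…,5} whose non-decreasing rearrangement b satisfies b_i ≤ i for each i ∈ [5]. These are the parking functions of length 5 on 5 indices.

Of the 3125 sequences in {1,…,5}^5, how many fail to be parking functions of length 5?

1829

|PF(5,5)| = 1·6^4 = 1 · 1296 = 1296 [KW]
Example (5,5,5,2,4) → sorted (2,4,5,5,5): b_1=2>1, not a PF.
Total 3125; non-PF = 3125−1296 = 1829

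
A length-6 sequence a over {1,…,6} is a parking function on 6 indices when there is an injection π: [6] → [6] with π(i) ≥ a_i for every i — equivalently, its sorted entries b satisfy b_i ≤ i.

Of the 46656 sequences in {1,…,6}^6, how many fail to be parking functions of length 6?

#PF = (6+1−6)·(6+1)^{6−1} = 1×16807 = 16807
E.g. (4,5,4,2,5,4) → sorted (2,4,4,4,5,5): b_1=2>1, not a PF.
6^6 − 16807 = 46656 − 16807 = 29849

29849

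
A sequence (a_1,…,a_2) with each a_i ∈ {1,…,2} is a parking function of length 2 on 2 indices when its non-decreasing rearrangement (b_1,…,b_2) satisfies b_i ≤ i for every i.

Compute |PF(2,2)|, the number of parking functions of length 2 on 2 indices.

Count = (2+1−2)·(2+1)^{2−1} = 1·3 = 3 (Pollak)
One tuple (2,1) → sorted (1,2): b_i ≤ i ∀i, a PF.

3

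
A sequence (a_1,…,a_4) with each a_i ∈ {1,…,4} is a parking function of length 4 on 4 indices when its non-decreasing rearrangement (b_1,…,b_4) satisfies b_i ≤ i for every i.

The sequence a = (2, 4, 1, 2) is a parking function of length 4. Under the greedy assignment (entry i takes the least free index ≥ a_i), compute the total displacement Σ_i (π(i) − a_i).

Σπ = 10 ({1..4} each once); Σa = 2+4+1+2 = 9; disp = 10−9 = 1.

1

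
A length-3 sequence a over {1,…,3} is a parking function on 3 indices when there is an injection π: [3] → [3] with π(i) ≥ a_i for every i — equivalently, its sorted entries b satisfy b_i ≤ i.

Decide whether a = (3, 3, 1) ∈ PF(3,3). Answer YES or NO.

Order a: b = (1, 3, 3).
  b_1=1 ≤ 1
  b_2=3 > 2
  fails at i=2 ⇒ NO

NO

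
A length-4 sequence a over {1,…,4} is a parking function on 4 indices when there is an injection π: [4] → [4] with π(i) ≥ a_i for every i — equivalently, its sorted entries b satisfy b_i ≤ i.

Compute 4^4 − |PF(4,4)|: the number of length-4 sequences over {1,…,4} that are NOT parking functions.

Count = (4−4+1)·(4+1)^(4−1) = 1·125 = 125
E.g. (2,4,4,2) → sorted (2,2,4,4): b_1=2>1, not a PF.
Total 256; non-PF = 256−125 = 131

131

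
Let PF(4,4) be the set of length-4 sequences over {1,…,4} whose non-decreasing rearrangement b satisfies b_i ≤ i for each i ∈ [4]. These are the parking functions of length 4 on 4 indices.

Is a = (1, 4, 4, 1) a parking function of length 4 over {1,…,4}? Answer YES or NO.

Order a: b = (1, 1, 4, 4).
  b_1=1 ≤ 1
  b_2=1 ≤ 2
  b_3=4 > 3
  fails at i=3 ⇒ NO

NO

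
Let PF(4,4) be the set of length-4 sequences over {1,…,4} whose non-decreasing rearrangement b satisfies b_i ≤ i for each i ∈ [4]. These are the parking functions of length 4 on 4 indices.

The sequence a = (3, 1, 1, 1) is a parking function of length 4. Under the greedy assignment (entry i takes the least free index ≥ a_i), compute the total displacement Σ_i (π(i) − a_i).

Σπ = 10 ({1..4} each once); Σa = 3+1+1+1 = 6; disp = 10−6 = 4.

4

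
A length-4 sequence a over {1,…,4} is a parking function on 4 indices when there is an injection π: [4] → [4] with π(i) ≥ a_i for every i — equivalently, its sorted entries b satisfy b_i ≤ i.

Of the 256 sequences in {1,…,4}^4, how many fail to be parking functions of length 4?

|PF(4,4)| = (5−4)·5^(4−1) = 1·125 = 125
One tuple (4,3,3,4) → sorted (3,3,4,4): b_1=3>1, not a PF.
Total 256; non-PF = 256−125 = 131

131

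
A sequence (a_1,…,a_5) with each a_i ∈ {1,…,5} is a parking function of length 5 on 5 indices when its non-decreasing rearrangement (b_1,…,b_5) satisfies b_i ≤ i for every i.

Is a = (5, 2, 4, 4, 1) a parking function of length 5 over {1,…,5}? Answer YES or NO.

Order a: b = (1, 2, 4, 4, 5).
  b_1=1 ≤ 1
  b_2=2 ≤ 2
  b_3=4 > 3
  fails at i=3 ⇒ NO

NO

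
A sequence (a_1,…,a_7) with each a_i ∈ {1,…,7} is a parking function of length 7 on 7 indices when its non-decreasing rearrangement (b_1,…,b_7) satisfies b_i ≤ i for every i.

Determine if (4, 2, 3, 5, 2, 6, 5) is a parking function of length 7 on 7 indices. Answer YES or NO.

NO

Order a: b = (2, 2, 3, 4, 5, 5, 6).
  b_1=2 > 1
  fails at i=1 ⇒ NO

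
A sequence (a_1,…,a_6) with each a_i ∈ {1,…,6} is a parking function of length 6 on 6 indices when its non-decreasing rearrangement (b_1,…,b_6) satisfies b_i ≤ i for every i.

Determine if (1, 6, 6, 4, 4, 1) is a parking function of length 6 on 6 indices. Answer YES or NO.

Sorted: b = (1, 1, 4, 4, 6, 6).
  b_1=1 ≤ 1
  b_2=1 ≤ 2
  b_3=4 > 3
  fails at i=3 ⇒ NO

NO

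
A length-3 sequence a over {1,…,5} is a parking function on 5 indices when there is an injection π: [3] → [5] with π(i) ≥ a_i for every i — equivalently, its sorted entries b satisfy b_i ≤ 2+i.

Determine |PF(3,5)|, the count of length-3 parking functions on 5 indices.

|PF(3,5)| = 3·6^2 = 3×36 = 108
Example (3,3,2) → sorted (2,3,3): b_i ≤ 2+i ∀i, a PF.

108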